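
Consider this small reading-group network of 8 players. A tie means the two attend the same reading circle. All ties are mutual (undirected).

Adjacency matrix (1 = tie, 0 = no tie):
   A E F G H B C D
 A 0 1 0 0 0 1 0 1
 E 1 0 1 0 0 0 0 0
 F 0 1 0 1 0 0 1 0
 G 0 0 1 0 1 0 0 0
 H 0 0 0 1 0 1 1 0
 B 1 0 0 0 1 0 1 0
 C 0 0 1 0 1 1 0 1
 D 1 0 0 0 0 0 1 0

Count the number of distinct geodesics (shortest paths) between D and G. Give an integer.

2

The shortest distance is 3. The length-3 paths are: D–C–F–G; D–C–H–G.
That gives 2 distinct shortest paths.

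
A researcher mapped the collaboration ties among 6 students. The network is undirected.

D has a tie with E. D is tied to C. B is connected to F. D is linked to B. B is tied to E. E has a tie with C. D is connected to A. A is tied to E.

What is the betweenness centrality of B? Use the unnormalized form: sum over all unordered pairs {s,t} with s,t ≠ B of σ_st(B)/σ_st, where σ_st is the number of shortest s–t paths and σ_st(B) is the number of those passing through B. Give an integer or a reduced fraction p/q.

4

Pairs whose geodesics pass through B — F–C: 2/2; F–D: 1; F–A: 2/2; F–E: 1.
All other pairs contribute 0.
Summing the contributions gives betweenness(B) = 4.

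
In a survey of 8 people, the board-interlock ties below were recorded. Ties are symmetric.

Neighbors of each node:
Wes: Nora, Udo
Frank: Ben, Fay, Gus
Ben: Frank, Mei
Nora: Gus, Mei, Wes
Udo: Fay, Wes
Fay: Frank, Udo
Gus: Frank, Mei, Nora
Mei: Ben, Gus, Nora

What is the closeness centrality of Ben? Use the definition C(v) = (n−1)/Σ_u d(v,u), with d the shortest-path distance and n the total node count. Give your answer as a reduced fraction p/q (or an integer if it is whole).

1/2

Distances from Ben: Fay:2, Frank:1, Gus:2, Mei:1, Nora:2, Udo:3, Wes:3. Sum = 14.
n = 8, so closeness = 7/14 = 1/2.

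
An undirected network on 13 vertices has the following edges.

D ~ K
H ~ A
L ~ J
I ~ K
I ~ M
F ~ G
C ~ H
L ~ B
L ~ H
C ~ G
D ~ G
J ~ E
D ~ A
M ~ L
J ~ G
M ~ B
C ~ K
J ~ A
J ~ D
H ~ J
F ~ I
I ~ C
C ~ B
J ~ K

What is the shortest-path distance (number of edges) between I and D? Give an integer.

2

One shortest route is I – K – D, which uses 2 edges, and I and D are not directly tied, so nothing shorter exists. So d(I,D) = 2.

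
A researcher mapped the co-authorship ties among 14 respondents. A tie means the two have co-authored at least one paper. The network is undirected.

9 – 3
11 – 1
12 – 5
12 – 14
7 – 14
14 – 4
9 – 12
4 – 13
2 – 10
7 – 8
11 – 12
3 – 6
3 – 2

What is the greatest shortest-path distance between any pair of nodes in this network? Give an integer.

Eccentricity of each node (its greatest distance to any other): 1:6, 2:6, 3:5, 4:6, 5:5, 6:6, 7:6, 8:7, 9:4, 10:7, 11:5, 12:4, 13:7, 14:5.
The maximum eccentricity is 7, realized for instance by the pair 8–10 via 8 – 7 – 14 – 12 – 9 – 3 – 2 – 10. So the diameter is 7.

7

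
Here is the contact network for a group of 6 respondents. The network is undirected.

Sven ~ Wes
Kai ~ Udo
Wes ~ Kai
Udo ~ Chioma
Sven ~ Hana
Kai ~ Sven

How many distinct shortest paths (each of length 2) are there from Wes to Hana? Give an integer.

1

The shortest distance is 2, and the only length-2 path is Wes–Sven–Hana. So there is exactly 1 shortest path.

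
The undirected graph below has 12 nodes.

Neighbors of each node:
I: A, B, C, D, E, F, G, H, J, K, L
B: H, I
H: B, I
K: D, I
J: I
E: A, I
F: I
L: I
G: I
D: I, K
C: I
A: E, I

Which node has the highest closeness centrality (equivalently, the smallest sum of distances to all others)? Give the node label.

Farness (sum of distances to all others) for each node — A:20, B:20, C:21, D:20, E:20, F:21, G:21, H:20, I:11, J:21, K:20, L:21.
The smallest farness is 11, for I, so I has the highest closeness.

I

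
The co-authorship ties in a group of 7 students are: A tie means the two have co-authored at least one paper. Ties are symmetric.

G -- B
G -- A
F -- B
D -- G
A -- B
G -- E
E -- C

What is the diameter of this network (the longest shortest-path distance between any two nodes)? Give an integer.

Eccentricity of each node (its greatest distance to any other): A:3, B:3, C:4, D:3, E:3, F:4, G:2.
The maximum eccentricity is 4, realized for instance by the pair F–C via F – B – G – E – C. So the diameter is 4.

4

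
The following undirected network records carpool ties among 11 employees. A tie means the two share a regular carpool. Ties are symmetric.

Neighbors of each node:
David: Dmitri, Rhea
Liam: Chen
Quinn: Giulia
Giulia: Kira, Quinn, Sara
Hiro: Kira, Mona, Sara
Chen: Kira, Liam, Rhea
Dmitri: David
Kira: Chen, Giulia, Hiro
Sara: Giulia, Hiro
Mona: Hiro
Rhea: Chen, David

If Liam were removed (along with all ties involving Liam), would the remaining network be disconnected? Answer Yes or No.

Even without Liam, every remaining node can still reach every other (the residual graph is connected), so Liam is not a cut vertex.

No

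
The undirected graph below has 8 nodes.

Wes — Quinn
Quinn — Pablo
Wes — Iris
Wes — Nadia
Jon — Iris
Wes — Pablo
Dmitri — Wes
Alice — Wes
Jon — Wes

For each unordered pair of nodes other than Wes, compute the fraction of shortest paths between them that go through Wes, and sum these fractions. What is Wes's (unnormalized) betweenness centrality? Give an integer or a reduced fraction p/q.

19

Pairs whose geodesics pass through Wes — Dmitri–Pablo: 1; Dmitri–Alice: 1; Dmitri–Iris: 1; Dmitri–Nadia: 1; Dmitri–Jon: 1; Dmitri–Quinn: 1; Pablo–Alice: 1; Pablo–Iris: 1; Pablo–Nadia: 1; Pablo–Jon: 1; Alice–Iris: 1; Alice–Nadia: 1; Alice–Jon: 1; Alice–Quinn: 1 … (+5 more pairs).
All other pairs contribute 0.
Summing the contributions gives betweenness(Wes) = 19.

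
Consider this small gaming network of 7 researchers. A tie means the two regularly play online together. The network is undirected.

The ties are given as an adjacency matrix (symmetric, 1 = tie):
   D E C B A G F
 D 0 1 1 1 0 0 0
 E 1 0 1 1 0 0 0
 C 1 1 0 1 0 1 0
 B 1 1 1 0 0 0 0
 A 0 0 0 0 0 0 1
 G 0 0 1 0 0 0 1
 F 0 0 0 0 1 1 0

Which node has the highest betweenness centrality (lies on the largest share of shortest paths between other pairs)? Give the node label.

Unnormalized betweenness of each node: A:0, B:0, C:9, D:0, E:0, F:5, G:8.
C has the largest value, 9, making it the main broker — the node through which the most shortest paths run.

C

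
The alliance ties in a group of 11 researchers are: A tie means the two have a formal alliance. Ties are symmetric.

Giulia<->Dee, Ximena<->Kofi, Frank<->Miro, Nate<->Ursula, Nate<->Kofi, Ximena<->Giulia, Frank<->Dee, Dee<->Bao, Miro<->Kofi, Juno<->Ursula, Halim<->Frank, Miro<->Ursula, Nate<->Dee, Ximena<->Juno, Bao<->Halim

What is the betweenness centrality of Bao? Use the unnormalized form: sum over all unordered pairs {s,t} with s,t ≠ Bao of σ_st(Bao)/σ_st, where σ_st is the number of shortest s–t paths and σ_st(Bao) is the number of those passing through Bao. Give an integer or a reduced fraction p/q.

11/6

Pairs whose geodesics pass through Bao — Ximena–Halim: 1/3; Nate–Halim: 1/2; Halim–Dee: 1/2; Halim–Giulia: 1/2.
All other pairs contribute 0.
Summing the contributions gives betweenness(Bao) = 11/6.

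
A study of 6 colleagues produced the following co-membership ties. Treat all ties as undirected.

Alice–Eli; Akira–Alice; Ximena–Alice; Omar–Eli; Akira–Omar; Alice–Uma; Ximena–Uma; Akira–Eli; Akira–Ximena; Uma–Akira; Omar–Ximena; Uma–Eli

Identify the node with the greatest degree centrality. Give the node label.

Degrees — Akira:5, Alice:4, Eli:4, Omar:3, Uma:4, Ximena:4.
The maximum is 5, attained only by Akira.

Akira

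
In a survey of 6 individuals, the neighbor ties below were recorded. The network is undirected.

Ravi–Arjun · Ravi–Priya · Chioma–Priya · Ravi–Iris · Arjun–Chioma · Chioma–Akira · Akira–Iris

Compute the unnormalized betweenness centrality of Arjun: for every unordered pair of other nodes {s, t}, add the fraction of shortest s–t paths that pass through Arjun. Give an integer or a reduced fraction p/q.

1/2

Pairs whose geodesics pass through Arjun — Chioma–Ravi: 1/2.
All other pairs contribute 0.
Summing the contributions gives betweenness(Arjun) = 1/2.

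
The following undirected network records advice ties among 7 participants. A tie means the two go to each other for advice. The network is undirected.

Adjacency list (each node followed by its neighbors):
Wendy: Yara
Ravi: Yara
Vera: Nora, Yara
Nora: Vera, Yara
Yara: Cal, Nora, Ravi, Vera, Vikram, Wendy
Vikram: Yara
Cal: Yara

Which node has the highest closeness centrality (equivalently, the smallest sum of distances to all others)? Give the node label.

Yara

Farness (sum of distances to all others) for each node — Cal:11, Nora:10, Ravi:11, Vera:10, Vikram:11, Wendy:11, Yara:6.
The smallest farness is 6, for Yara, so Yara has the highest closeness.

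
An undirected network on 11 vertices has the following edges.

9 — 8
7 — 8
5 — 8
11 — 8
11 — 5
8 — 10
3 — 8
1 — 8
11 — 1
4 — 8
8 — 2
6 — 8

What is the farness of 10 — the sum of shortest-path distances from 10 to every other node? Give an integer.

Distances from 10: 1:2, 2:2, 3:2, 4:2, 5:2, 6:2, 7:2, 8:1, 9:2, 11:2.
Sum = 2 + 2 + 2 + 2 + 2 + 2 + 2 + 1 + 2 + 2 = 19.

19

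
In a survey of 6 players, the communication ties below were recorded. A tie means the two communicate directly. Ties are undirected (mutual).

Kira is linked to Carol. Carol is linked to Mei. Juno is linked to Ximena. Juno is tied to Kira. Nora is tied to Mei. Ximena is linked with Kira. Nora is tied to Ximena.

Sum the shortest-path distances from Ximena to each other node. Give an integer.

7

Distances from Ximena: Carol:2, Juno:1, Kira:1, Mei:2, Nora:1.
Sum = 2 + 1 + 1 + 2 + 1 = 7.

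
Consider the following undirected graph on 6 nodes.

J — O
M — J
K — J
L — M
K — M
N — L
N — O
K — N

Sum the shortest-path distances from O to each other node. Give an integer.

8

Distances from O: J:1, K:2, L:2, M:2, N:1.
Sum = 1 + 2 + 2 + 2 + 1 = 8.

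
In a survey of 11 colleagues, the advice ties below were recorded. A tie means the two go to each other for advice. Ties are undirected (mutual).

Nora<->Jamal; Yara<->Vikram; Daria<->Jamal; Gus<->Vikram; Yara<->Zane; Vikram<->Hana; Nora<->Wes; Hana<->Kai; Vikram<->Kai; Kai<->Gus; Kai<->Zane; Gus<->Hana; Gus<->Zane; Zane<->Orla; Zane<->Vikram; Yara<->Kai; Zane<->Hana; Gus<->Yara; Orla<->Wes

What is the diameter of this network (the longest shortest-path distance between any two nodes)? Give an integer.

6

Eccentricity of each node (its greatest distance to any other): Daria:6, Gus:6, Hana:6, Jamal:5, Kai:6, Nora:4, Orla:4, Vikram:6, Wes:3, Yara:6, Zane:5.
The maximum eccentricity is 6, realized for instance by the pair Daria–Gus via Daria – Jamal – Nora – Wes – Orla – Zane – Gus. So the diameter is 6.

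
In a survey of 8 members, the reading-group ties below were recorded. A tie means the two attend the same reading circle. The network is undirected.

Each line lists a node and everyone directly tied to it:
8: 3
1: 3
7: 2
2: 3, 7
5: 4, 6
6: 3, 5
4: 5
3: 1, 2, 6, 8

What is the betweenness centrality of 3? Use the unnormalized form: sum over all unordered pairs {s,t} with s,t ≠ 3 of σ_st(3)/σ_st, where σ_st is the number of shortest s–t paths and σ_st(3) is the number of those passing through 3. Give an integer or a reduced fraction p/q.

17

Pairs whose geodesics pass through 3 — 7–8: 1; 7–1: 1; 7–6: 1; 7–5: 1; 7–4: 1; 2–8: 1; 2–1: 1; 2–6: 1; 2–5: 1; 2–4: 1; 8–1: 1; 8–6: 1; 8–5: 1; 8–4: 1 … (+3 more pairs).
All other pairs contribute 0.
Summing the contributions gives betweenness(3) = 17.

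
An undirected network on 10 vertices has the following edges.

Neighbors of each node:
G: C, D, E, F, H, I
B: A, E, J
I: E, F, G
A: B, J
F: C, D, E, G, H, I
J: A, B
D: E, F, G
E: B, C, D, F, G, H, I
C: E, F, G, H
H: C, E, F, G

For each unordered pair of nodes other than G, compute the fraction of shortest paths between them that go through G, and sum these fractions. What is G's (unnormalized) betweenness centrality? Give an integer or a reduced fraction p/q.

Pairs whose geodesics pass through G — H–I: 1/3; H–D: 1/3; I–C: 1/3; I–D: 1/3; C–D: 1/3.
All other pairs contribute 0.
Summing the contributions gives betweenness(G) = 5/3.

5/3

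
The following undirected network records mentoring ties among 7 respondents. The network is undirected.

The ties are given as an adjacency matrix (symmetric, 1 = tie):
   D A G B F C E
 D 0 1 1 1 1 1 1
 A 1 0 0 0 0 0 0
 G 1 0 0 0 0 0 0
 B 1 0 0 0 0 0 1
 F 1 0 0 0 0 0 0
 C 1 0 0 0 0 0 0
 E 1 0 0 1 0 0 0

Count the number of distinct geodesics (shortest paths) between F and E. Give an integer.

1

The shortest distance is 2, and the only length-2 path is F–D–E. So there is exactly 1 shortest path.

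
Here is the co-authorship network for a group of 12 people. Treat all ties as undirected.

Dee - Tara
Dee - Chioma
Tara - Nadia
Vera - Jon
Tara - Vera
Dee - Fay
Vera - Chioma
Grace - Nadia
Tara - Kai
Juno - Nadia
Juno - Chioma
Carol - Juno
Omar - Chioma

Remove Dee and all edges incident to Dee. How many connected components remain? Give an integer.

2

Without Dee, the remaining ties split the others into: {Carol, Chioma, Grace, Jon, Juno, Kai, Nadia, Omar, Tara, Vera}; {Fay}.
That's 2 separate components.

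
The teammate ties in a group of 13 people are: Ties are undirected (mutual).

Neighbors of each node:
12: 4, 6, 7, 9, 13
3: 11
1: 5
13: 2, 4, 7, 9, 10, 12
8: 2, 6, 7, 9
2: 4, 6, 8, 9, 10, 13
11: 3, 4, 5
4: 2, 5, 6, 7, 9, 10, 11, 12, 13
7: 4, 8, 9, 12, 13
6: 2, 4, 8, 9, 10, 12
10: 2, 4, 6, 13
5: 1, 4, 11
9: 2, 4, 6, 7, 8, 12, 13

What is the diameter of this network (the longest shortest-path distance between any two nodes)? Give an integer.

4

Eccentricity of each node (its greatest distance to any other): 1:4, 2:3, 3:4, 4:2, 5:3, 6:3, 7:3, 8:4, 9:3, 10:3, 11:3, 12:3, 13:3.
The maximum eccentricity is 4, realized for instance by the pair 3–8 via 3 – 11 – 4 – 6 – 8. So the diameter is 4.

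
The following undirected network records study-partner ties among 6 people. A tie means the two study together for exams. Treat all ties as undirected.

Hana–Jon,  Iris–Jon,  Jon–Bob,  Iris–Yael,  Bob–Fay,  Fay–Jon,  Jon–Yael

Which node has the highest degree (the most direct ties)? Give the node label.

Degrees — Bob:2, Fay:2, Hana:1, Iris:2, Jon:5, Yael:2.
The maximum is 5, attained only by Jon.

Jon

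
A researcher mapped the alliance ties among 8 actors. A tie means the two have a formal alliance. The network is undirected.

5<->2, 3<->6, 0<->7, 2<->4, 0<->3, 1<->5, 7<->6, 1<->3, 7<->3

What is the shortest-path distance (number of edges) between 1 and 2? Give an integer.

2

One shortest route is 1 – 5 – 2, which uses 2 edges, and 1 and 2 are not directly tied, so nothing shorter exists. So d(1,2) = 2.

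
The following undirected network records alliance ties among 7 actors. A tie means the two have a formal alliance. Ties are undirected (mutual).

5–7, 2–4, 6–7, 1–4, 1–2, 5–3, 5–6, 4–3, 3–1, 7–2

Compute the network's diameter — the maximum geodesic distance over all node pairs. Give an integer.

Eccentricity of each node (its greatest distance to any other): 1:3, 2:2, 3:2, 4:3, 5:2, 6:3, 7:2.
The maximum eccentricity is 3, realized for instance by the pair 6–1 via 6 – 7 – 2 – 1. So the diameter is 3.

3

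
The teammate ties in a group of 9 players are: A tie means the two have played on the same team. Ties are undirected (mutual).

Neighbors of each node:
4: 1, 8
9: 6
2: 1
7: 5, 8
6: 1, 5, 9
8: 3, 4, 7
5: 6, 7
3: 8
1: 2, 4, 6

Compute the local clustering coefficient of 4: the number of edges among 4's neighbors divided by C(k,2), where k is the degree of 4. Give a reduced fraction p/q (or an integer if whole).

4's neighbors: 1 and 8 (k = 2).
Possible neighbor pairs: C(2,2) = 1. Edges among them: none → e = 0.
Clustering(4) = 0/1.

0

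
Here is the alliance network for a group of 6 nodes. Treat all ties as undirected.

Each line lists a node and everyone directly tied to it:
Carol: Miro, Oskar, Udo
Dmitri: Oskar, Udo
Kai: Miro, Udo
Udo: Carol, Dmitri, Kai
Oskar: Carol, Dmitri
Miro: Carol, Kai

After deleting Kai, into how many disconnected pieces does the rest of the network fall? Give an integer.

Kai's neighbors (Miro and Udo) remain reachable from one another through other ties, so the rest of the network stays in one piece.

1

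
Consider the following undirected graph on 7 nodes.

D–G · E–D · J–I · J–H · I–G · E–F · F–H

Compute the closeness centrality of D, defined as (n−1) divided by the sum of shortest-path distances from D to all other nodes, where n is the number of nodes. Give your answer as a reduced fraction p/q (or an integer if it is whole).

Distances from D: E:1, F:2, G:1, H:3, I:2, J:3. Sum = 12.
n = 7, so closeness = 6/12 = 1/2.

1/2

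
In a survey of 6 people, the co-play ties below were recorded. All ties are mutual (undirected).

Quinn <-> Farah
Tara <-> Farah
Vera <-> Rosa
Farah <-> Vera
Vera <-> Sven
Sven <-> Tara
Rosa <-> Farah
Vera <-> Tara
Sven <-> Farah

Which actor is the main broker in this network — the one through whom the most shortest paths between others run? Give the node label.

Farah

Unnormalized betweenness of each node: Farah:5, Quinn:0, Rosa:0, Sven:0, Tara:0, Vera:1.
Farah has the largest value, 5, making it the main broker — the node through which the most shortest paths run.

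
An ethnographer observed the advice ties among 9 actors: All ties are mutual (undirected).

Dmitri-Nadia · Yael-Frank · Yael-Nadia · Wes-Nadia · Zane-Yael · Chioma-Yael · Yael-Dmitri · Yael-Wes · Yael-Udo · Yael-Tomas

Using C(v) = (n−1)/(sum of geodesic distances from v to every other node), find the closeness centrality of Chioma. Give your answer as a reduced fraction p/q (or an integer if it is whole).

Distances from Chioma: Dmitri:2, Frank:2, Nadia:2, Tomas:2, Udo:2, Wes:2, Yael:1, Zane:2. Sum = 15.
n = 9, so closeness = 8/15.

8/15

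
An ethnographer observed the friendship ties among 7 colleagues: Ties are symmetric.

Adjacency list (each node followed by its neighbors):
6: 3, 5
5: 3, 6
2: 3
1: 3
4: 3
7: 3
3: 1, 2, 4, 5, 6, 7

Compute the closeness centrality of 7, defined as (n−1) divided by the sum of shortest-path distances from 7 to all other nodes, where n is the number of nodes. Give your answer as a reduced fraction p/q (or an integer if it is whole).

Distances from 7: 1:2, 2:2, 3:1, 4:2, 5:2, 6:2. Sum = 11.
n = 7, so closeness = 6/11.

6/11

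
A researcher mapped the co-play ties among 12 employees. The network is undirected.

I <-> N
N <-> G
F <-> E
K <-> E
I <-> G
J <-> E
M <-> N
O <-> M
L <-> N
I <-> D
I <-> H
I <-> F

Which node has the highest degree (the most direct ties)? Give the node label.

Degrees — D:1, E:3, F:2, G:2, H:1, I:5, J:1, K:1, L:1, M:2, N:4, O:1.
The maximum is 5, attained only by I.

I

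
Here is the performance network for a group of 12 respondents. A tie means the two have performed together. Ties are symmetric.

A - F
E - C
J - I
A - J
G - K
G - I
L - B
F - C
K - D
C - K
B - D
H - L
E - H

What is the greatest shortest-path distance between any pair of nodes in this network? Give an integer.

Eccentricity of each node (its greatest distance to any other): A:5, B:5, C:3, D:4, E:4, F:4, G:4, H:5, I:5, J:6, K:3, L:6.
The maximum eccentricity is 6, realized for instance by the pair J–L via J – A – F – C – E – H – L. So the diameter is 6.

6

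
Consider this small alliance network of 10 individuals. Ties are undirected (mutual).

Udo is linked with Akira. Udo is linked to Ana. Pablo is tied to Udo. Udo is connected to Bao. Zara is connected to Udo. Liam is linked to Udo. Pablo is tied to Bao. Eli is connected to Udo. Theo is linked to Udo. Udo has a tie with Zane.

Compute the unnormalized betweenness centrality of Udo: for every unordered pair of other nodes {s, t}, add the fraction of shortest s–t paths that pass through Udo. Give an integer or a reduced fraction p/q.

Pairs whose geodesics pass through Udo — Theo–Pablo: 1; Theo–Liam: 1; Theo–Akira: 1; Theo–Zara: 1; Theo–Bao: 1; Theo–Ana: 1; Theo–Eli: 1; Theo–Zane: 1; Pablo–Liam: 1; Pablo–Akira: 1; Pablo–Zara: 1; Pablo–Ana: 1; Pablo–Eli: 1; Pablo–Zane: 1 … (+21 more pairs).
All other pairs contribute 0.
Summing the contributions gives betweenness(Udo) = 35.

35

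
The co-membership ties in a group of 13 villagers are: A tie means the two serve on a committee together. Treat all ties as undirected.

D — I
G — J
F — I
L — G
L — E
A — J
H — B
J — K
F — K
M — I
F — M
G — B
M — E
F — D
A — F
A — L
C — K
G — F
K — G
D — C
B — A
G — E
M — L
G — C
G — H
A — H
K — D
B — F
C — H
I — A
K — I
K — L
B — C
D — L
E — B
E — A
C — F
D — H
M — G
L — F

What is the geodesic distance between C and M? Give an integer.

2

One shortest route is C – F – M, which uses 2 edges, and C and M are not directly tied, so nothing shorter exists. So d(C,M) = 2.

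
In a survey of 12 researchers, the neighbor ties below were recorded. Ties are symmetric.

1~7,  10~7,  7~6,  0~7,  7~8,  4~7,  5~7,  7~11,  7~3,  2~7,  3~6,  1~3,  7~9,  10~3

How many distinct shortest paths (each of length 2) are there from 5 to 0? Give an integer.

The shortest distance is 2, and the only length-2 path is 5–7–0. So there is exactly 1 shortest path.

1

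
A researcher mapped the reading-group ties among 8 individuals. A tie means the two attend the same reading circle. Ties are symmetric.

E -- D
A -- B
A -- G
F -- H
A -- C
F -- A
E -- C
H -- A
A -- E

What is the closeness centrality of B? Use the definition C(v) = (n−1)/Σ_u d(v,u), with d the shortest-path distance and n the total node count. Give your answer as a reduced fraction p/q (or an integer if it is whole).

Distances from B: A:1, C:2, D:3, E:2, F:2, G:2, H:2. Sum = 14.
n = 8, so closeness = 7/14 = 1/2.

1/2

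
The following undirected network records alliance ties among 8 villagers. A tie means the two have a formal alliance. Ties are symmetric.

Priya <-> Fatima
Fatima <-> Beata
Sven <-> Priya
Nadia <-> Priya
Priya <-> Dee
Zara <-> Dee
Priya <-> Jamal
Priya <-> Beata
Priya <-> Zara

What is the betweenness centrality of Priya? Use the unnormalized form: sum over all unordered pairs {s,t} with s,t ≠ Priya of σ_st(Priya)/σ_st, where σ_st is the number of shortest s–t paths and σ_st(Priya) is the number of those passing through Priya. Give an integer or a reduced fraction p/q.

Pairs whose geodesics pass through Priya — Dee–Nadia: 1; Dee–Jamal: 1; Dee–Sven: 1; Dee–Beata: 1; Dee–Fatima: 1; Zara–Nadia: 1; Zara–Jamal: 1; Zara–Sven: 1; Zara–Beata: 1; Zara–Fatima: 1; Nadia–Jamal: 1; Nadia–Sven: 1; Nadia–Beata: 1; Nadia–Fatima: 1 … (+5 more pairs).
All other pairs contribute 0.
Summing the contributions gives betweenness(Priya) = 19.

19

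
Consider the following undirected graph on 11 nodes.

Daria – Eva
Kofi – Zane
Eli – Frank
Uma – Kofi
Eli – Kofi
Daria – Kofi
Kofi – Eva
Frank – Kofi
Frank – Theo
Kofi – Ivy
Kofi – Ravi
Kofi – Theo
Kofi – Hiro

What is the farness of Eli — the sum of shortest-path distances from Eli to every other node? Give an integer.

Distances from Eli: Daria:2, Eva:2, Frank:1, Hiro:2, Ivy:2, Kofi:1, Ravi:2, Theo:2, Uma:2, Zane:2.
Sum = 2 + 2 + 1 + 2 + 2 + 1 + 2 + 2 + 2 + 2 = 18.

18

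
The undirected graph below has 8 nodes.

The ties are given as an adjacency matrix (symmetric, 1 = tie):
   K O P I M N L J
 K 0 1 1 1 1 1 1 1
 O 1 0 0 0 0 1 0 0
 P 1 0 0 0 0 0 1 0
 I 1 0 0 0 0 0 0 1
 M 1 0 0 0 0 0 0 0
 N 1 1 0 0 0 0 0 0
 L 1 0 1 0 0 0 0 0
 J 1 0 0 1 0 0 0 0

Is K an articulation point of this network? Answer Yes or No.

Removing K leaves {N and O} with no path to {L and P}, so the network splits into 4 components. K is a cut vertex.

Yes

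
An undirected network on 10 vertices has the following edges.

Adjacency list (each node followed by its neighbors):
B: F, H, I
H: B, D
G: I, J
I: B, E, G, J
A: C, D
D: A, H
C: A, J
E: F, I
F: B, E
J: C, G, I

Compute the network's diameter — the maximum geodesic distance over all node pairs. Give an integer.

4

Eccentricity of each node (its greatest distance to any other): A:4, B:3, C:4, D:4, E:4, F:4, G:4, H:3, I:3, J:3.
The maximum eccentricity is 4, realized for instance by the pair A–F via A – D – H – B – F. So the diameter is 4.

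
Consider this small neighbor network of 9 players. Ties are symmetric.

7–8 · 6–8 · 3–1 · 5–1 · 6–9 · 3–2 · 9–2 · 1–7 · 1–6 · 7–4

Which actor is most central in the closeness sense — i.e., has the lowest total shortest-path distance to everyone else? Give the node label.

1

Farness (sum of distances to all others) for each node — 1:12, 2:19, 3:16, 4:22, 5:19, 6:14, 7:15, 8:17, 9:18.
The smallest farness is 12, for 1, so 1 has the highest closeness.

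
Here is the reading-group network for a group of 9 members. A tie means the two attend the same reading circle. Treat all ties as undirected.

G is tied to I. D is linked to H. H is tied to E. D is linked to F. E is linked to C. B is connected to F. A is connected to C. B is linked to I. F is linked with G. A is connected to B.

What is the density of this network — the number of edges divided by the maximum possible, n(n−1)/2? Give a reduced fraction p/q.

There are 10 edges and 9 nodes, so the maximum possible is C(9,2) = 36.
Density = 10/36 = 5/18.

5/18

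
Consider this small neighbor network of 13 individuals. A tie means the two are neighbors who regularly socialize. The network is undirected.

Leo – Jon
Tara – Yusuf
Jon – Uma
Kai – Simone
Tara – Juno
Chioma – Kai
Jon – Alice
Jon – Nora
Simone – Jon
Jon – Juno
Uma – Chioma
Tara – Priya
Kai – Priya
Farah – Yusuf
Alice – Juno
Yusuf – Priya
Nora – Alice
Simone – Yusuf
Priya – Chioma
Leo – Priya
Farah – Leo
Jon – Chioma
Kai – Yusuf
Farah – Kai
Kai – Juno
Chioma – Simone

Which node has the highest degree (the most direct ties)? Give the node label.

Degrees — Alice:3, Chioma:5, Farah:3, Jon:7, Juno:4, Kai:6, Leo:3, Nora:2, Priya:5, Simone:4, Tara:3, Uma:2, Yusuf:5.
The maximum is 7, attained only by Jon.

Jon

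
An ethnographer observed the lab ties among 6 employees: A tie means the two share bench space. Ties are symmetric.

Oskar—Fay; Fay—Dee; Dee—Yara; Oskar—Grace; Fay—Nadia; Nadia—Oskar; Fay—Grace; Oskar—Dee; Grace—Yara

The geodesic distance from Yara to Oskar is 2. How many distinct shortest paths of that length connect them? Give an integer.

2

The shortest distance is 2. The length-2 paths are: Yara–Grace–Oskar; Yara–Dee–Oskar.
That gives 2 distinct shortest paths.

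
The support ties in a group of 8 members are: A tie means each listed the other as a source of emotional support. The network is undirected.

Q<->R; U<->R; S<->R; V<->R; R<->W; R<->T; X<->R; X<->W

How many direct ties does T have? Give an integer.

1

T is directly tied to R. That is 1 neighbor, so the degree of T is 1.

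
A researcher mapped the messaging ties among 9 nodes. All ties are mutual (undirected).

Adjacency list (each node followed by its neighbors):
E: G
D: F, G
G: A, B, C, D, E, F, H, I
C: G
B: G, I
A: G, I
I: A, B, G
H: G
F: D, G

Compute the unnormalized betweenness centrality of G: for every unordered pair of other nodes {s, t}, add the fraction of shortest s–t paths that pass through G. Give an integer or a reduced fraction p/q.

49/2

Pairs whose geodesics pass through G — F–C: 1; F–B: 1; F–H: 1; F–I: 1; F–A: 1; F–E: 1; C–B: 1; C–H: 1; C–D: 1; C–I: 1; C–A: 1; C–E: 1; B–H: 1; B–D: 1 … (+11 more pairs).
All other pairs contribute 0.
Summing the contributions gives betweenness(G) = 49/2.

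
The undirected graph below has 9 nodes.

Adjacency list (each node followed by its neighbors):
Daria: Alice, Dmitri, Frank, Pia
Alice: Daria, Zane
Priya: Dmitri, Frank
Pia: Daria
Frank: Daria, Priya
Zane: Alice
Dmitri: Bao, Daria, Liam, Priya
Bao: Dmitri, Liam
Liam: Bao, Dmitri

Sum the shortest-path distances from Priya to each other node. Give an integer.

Distances from Priya: Alice:3, Bao:2, Daria:2, Dmitri:1, Frank:1, Liam:2, Pia:3, Zane:4.
Sum = 3 + 2 + 2 + 1 + 1 + 2 + 3 + 4 = 18.

18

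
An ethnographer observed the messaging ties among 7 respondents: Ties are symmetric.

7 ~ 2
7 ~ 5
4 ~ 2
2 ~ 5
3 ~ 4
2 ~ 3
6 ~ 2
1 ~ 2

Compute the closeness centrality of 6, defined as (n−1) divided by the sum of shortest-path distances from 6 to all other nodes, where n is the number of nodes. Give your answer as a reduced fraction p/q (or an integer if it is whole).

6/11

Distances from 6: 1:2, 2:1, 3:2, 4:2, 5:2, 7:2. Sum = 11.
n = 7, so closeness = 6/11.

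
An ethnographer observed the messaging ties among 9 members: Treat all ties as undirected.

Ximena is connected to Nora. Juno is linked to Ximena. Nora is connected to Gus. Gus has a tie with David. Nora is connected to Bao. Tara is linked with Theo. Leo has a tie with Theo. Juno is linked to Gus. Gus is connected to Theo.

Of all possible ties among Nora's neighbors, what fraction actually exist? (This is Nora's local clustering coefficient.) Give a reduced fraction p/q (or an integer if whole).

Nora's neighbors: Bao, Gus, and Ximena (k = 3).
Possible neighbor pairs: C(3,2) = 3. Edges among them: none → e = 0.
Clustering(Nora) = 0/3 = 0.

0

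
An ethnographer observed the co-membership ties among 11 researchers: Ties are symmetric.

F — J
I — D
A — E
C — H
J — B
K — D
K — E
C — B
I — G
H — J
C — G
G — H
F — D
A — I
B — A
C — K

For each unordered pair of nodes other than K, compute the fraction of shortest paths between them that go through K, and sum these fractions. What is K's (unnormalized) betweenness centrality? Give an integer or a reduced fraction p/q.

Pairs whose geodesics pass through K — D–B: 1/3; D–C: 1; D–H: 1/3; D–E: 1; F–C: 1/3; F–E: 1; C–E: 1; H–E: 1; G–E: 1/2.
All other pairs contribute 0.
Summing the contributions gives betweenness(K) = 13/2.

13/2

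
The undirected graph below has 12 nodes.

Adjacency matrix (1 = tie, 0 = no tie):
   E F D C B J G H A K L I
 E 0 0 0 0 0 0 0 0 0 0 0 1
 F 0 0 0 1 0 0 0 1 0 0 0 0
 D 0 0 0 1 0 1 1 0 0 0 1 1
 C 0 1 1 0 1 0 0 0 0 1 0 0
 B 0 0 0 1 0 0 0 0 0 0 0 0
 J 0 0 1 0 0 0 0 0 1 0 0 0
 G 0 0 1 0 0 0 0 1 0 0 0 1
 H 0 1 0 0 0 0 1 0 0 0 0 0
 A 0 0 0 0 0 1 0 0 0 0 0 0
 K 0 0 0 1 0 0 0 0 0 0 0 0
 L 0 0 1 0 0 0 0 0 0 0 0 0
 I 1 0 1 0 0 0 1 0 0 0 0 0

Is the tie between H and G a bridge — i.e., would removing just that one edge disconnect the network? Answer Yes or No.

No

Even without that edge, H still reaches G via H – F – C – D – G, so the network stays connected. Not a bridge.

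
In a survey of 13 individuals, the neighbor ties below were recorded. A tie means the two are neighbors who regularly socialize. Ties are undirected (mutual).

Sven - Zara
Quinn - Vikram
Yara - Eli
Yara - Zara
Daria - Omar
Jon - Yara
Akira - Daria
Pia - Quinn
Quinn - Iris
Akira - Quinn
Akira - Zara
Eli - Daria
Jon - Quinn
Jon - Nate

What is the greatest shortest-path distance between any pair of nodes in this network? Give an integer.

5

Eccentricity of each node (its greatest distance to any other): Akira:3, Daria:4, Eli:4, Iris:4, Jon:4, Nate:5, Omar:5, Pia:4, Quinn:3, Sven:4, Vikram:4, Yara:3, Zara:3.
The maximum eccentricity is 5, realized for instance by the pair Nate–Omar via Nate – Jon – Yara – Eli – Daria – Omar. So the diameter is 5.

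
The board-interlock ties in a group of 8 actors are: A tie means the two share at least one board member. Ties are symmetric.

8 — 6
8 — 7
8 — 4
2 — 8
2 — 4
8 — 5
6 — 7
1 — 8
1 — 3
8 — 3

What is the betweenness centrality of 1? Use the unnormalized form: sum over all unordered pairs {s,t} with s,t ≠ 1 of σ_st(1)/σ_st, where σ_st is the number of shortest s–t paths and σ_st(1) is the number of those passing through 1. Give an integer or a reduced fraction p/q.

0

No shortest path between any pair of other nodes passes through 1.
Summing the contributions gives betweenness(1) = 0.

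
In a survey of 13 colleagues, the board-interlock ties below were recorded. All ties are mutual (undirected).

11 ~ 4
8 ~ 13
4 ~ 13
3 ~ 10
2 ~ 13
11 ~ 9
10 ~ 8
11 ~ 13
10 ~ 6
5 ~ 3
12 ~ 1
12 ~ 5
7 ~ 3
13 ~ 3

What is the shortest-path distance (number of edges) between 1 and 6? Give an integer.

One shortest route is 1 – 12 – 5 – 3 – 10 – 6, which uses 5 edges, and at distance 4 from 1 we only reach {7, 10, 13}, which does not include 6. So d(1,6) = 5.

5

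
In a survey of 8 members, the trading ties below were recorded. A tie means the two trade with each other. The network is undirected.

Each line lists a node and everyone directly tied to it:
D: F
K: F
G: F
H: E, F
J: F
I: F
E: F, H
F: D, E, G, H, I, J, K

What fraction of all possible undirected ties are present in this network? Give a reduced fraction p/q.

2/7

There are 8 edges and 8 nodes, so the maximum possible is C(8,2) = 28.
Density = 8/28 = 2/7.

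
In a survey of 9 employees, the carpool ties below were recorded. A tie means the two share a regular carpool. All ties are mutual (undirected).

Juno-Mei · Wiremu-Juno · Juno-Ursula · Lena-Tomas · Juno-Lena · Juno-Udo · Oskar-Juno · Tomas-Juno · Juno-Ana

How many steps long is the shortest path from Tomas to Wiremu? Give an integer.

2

One shortest route is Tomas – Juno – Wiremu, which uses 2 edges, and Tomas and Wiremu are not directly tied, so nothing shorter exists. So d(Tomas,Wiremu) = 2.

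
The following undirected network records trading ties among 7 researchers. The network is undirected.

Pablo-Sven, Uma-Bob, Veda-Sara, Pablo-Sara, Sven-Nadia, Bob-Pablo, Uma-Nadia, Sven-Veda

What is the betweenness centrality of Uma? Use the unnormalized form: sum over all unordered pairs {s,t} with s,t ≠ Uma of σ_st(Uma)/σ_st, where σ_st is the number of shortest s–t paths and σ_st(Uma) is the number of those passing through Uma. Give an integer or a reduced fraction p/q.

1

Pairs whose geodesics pass through Uma — Bob–Nadia: 1.
All other pairs contribute 0.
Summing the contributions gives betweenness(Uma) = 1.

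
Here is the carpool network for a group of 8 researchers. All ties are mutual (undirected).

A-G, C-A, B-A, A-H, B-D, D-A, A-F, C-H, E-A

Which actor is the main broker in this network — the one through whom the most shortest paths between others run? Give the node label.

Unnormalized betweenness of each node: A:19, B:0, C:0, D:0, E:0, F:0, G:0, H:0.
A has the largest value, 19, making it the main broker — the node through which the most shortest paths run.

A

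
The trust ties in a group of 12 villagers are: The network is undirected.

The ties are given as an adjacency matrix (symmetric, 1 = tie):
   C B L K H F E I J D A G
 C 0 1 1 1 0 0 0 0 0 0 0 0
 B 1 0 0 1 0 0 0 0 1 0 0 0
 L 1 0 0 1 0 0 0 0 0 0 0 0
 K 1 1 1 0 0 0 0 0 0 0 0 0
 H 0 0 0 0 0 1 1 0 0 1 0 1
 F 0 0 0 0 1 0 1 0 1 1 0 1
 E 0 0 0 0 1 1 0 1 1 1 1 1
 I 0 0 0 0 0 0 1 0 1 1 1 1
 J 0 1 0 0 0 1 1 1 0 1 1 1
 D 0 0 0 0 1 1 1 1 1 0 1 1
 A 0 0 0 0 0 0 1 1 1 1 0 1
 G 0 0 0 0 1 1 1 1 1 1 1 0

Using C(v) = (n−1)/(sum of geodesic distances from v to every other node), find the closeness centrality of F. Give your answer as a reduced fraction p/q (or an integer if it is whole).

11/21

Distances from F: A:2, B:2, C:3, D:1, E:1, G:1, H:1, I:2, J:1, K:3, L:4. Sum = 21.
n = 12, so closeness = 11/21.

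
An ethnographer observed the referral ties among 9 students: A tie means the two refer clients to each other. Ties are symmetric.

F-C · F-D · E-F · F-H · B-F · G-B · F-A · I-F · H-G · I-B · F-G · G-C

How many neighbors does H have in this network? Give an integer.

H is directly tied to F and G. That is 2 neighbors, so the degree of H is 2.

2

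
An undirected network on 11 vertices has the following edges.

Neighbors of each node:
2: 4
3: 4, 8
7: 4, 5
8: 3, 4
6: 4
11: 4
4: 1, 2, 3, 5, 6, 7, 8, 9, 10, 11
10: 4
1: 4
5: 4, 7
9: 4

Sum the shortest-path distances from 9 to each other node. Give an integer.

19

Distances from 9: 1:2, 2:2, 3:2, 4:1, 5:2, 6:2, 7:2, 8:2, 10:2, 11:2.
Sum = 2 + 2 + 2 + 1 + 2 + 2 + 2 + 2 + 2 + 2 = 19.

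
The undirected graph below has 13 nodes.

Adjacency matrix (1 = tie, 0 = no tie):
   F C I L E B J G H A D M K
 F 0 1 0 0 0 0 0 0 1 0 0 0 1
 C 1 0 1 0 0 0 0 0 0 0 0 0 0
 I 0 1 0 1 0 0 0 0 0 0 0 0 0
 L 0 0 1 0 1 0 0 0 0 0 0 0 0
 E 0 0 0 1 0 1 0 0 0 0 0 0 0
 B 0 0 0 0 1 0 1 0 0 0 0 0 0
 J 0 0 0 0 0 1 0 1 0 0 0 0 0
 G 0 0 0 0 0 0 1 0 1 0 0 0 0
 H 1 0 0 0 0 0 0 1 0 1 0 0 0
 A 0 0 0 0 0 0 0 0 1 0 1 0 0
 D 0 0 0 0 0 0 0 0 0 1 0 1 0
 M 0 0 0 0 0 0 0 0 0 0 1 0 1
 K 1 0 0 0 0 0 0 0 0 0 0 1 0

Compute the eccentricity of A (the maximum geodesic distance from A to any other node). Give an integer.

5

Distances from A: B:4, C:3, D:1, E:5, F:2, G:2, H:1, I:4, J:3, K:3, L:5, M:2.
The largest is 5 (to L and E), so the eccentricity of A is 5.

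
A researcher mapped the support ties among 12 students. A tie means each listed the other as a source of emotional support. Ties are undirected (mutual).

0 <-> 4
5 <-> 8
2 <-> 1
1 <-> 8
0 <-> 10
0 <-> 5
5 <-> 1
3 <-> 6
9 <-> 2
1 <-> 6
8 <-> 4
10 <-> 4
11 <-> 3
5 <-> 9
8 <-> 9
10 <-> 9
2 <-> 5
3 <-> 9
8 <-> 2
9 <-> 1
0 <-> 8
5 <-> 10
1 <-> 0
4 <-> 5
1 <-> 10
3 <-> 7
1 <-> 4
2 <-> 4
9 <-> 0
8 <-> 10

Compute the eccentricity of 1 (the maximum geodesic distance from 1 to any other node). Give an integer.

Distances from 1: 0:1, 2:1, 3:2, 4:1, 5:1, 6:1, 7:3, 8:1, 9:1, 10:1, 11:3.
The largest is 3 (to 11 and 7), so the eccentricity of 1 is 3.

3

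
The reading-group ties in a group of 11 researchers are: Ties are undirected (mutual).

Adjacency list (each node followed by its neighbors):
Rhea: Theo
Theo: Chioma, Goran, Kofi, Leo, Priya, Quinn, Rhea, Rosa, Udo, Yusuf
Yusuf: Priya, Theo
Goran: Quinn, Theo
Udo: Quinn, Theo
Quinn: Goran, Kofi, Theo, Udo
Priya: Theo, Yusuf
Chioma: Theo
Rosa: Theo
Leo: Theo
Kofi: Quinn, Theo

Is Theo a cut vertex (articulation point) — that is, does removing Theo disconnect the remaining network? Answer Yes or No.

Yes

Removing Theo leaves {Chioma} with no path to {Rosa}, so the network splits into 6 components. Theo is a cut vertex.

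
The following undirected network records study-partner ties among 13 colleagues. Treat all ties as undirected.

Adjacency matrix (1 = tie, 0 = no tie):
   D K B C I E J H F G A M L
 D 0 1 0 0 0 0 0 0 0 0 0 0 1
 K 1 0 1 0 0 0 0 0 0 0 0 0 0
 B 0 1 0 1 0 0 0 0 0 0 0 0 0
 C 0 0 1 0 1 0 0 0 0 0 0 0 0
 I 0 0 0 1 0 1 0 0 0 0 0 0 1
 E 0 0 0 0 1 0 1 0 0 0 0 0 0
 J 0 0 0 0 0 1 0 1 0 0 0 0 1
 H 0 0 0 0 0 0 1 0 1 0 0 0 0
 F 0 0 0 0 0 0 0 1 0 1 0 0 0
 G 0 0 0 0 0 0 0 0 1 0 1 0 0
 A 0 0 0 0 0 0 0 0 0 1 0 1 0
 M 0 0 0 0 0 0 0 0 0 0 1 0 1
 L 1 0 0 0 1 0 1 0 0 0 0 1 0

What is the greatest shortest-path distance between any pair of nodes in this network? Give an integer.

6

Eccentricity of each node (its greatest distance to any other): A:5, B:6, C:5, D:4, E:4, F:6, G:6, H:5, I:4, J:4, K:5, L:3, M:4.
The maximum eccentricity is 6, realized for instance by the pair B–F via B – K – D – L – J – H – F. So the diameter is 6.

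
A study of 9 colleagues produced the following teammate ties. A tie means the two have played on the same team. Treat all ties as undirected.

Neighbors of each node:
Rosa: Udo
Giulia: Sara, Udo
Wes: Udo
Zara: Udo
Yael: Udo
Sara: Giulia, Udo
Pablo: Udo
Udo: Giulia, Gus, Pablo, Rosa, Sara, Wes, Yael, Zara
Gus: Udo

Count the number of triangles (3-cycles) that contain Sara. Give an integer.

1

Sara's neighbors: Giulia and Udo.
Neighbor pairs that are themselves tied: Sara–Giulia–Udo. Each forms one triangle with Sara, for 1 in total.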